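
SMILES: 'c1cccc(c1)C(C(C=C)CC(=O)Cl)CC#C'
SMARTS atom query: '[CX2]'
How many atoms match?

Check the 17 heavy atoms by environment: 4× C (X4) → no; 3× C (X3) → no; 2× C (X2) → match; 6× c (aromatic, X3) → no; 1× O (X1) → no; 1× Cl (X1) → no.
That gives 2 matching atoms.

2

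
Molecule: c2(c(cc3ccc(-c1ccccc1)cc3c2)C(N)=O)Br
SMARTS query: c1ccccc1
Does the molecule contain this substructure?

The pattern c1ccccc1 describes six aromatic carbons in a ring — a benzene ring.
The molecule carries a phenyl ring, whose atoms satisfy every constraint of the query, so the pattern matches.

Yes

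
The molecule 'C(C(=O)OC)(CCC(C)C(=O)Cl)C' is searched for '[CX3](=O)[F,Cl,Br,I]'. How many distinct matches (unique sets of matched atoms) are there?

1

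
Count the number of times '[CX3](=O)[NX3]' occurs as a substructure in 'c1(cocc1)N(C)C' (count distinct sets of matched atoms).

0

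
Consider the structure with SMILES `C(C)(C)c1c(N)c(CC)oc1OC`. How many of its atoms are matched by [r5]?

Check the 13 heavy atoms by environment: 1× o (aromatic, in 5-ring) → match; 4× c (aromatic, in 5-ring) → match; 6× C (acyclic) → no; 1× O (acyclic) → no; 1× N (acyclic) → no.
Summing the matching environments: 1 + 4 = 5 matching atoms.

5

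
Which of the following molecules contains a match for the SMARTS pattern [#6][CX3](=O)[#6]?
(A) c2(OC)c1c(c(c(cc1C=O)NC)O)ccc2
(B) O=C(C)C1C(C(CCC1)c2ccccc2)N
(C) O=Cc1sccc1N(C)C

B

[#6][CX3](=O)[#6] describes a carbonyl carbon (no H) flanked by two carbons (a ketone).
(A) has an aldehyde (-CHO) but the carbonyl carbon has H1, so it is not flanked by two carbons.
(B) contains an acetyl/ketone group (-C(=O)CH3), which satisfies every atom and bond constraint.
(C) has an aldehyde (-CHO) but the carbonyl carbon has H1, so it is not flanked by two carbons.
So the answer is (B).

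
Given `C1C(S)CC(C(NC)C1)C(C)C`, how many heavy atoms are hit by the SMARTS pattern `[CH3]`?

3

The query [CH3] means: aliphatic carbon with exactly three hydrogens.
Check the 12 heavy atoms by environment: 3× C (H2) → no; 4× C (H1) → no; 1× S (H1) → no; 1× N (H1) → no; 3× C (H3) → match.
That gives 3 matching atoms.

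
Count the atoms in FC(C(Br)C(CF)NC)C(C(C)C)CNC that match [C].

11

The query [C] means: uppercase C matches aliphatic (non-aromatic) carbon only.
Check the 16 heavy atoms by environment: 11× C → match; 2× N → no; 2× F → no; 1× Br → no.
That gives 11 matching atoms.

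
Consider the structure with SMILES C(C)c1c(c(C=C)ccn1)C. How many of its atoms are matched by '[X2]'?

The query [X2] means: any atom with exactly two total connections (bonds + H).
Check the 11 heavy atoms by environment: 1× n (aromatic, X2) → match; 5× c (aromatic, X3) → no; 2× C (X3) → no; 3× C (X4) → no.
That gives 1 matching atom.

1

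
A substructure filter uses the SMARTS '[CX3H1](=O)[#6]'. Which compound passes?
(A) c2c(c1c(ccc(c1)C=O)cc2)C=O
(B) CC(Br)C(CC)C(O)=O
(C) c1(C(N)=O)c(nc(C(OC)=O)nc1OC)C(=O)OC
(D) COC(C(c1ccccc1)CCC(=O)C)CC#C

A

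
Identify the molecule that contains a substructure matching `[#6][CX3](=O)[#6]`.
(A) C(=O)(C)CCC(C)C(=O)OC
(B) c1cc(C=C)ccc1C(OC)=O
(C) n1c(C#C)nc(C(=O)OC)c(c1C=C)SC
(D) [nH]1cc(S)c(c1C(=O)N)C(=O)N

A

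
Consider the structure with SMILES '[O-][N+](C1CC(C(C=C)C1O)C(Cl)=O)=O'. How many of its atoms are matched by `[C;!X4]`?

The query [C;!X4] means: aliphatic carbon that does not have four total connections.
Check the 14 heavy atoms by environment: 5× C (X4) → no; 3× C (X3) → match; 2× O (X1) → no; 1× Cl (X1) → no; 1× N (charge +1, X3) → no; 1× O (charge -1, X1) → no; 1× O (X2) → no.
That gives 3 matching atoms.

3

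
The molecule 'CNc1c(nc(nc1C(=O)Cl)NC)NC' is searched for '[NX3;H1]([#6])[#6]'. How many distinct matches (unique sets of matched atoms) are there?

[NX3;H1]([#6])[#6] is the SMARTS for a secondary amine: a trivalent nitrogen with one H, bonded to two carbons.
The molecule carries 3 separate instances of an N-methylamino group (-NHCH3) meeting every constraint; each maps to a distinct set of atoms, giving 3 matches.

3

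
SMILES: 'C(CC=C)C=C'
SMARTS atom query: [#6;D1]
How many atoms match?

2

The query [#6;D1] means: carbon bonded to exactly one heavy atom.
Check the 6 heavy atoms by environment: 4× C (D2) → no; 2× C (D1) → match.
That gives 2 matching atoms.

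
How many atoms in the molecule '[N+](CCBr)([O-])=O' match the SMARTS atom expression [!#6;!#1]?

Check the 6 heavy atoms by environment: 2× C → no; 1× N (charge +1) → match; 1× O (charge -1) → match; 1× O → match; 1× Br → match.
Summing the matching environments: 1 + 1 + 1 + 1 = 4 matching atoms.

4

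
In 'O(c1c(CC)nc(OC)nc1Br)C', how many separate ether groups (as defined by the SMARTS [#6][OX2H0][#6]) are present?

2

[#6][OX2H0][#6] is the SMARTS for an ether: an aliphatic oxygen bridging two carbons with no H on the oxygen.
The molecule carries 2 separate instances of a methoxy ether (-OCH3) meeting every constraint; each maps to a distinct set of atoms, giving 2 matches.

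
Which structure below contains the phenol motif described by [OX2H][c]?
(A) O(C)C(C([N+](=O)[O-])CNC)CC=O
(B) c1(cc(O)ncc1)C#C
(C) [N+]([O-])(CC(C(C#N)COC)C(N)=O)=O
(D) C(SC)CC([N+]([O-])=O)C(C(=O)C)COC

[OX2H][c] describes a hydroxyl oxygen attached to an aromatic carbon (a phenol).
(A) has a methoxy ether (-OCH3) but the oxygen has H0, not H1.
(B) contains a hydroxyl group (-OH), which satisfies every atom and bond constraint.
(C) has a methoxy ether (-OCH3) but the oxygen has H0, not H1.
(D) has a methoxy ether (-OCH3) but the oxygen has H0, not H1.
So the answer is (B).

B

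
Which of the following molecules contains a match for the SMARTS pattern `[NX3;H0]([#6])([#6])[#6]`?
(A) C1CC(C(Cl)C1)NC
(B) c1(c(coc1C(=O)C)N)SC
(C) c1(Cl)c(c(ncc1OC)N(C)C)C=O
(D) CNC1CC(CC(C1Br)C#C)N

C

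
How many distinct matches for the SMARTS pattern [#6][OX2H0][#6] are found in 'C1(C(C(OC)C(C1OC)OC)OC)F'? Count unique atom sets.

[#6][OX2H0][#6] is the SMARTS for an ether: an aliphatic oxygen bridging two carbons with no H on the oxygen.
The molecule carries 4 separate instances of a methoxy ether (-OCH3) meeting every constraint; each maps to a distinct set of atoms, giving 4 matches.

4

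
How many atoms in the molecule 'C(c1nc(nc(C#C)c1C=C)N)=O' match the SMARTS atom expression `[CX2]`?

The query [CX2] means: C with X2: aliphatic carbon with exactly 2 total connections.
Check the 13 heavy atoms by environment: 2× n (aromatic, X2) → no; 4× c (aromatic, X3) → no; 2× C (X2) → match; 3× C (X3) → no; 1× O (X1) → no; 1× N (X3) → no.
That gives 2 matching atoms.

2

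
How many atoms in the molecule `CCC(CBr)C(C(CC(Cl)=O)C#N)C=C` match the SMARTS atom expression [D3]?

The query [D3] means: atom with exactly three heavy-atom neighbours.
Check the 15 heavy atoms by environment: 5× C (D2) → no; 4× C (D3) → match; 1× O (D1) → no; 1× Cl (D1) → no; 1× Br (D1) → no; 1× N (D1) → no; 2× C (D1) → no.
That gives 4 matching atoms.

4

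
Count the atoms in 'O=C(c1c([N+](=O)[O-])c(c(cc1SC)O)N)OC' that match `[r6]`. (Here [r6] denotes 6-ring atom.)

The query [r6] means: r6 matches atoms in a six-membered ring.
Check the 17 heavy atoms by environment: 6× c (aromatic, in 6-ring) → match; 4× O (acyclic) → no; 1× N (charge +1, acyclic) → no; 1× O (charge -1, acyclic) → no; 3× C (acyclic) → no; 1× N (acyclic) → no; 1× S (acyclic) → no.
That gives 6 matching atoms.

6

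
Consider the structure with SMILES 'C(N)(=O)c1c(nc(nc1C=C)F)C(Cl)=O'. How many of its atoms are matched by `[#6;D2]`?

1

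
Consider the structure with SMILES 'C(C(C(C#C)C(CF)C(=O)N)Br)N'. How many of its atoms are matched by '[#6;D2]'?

3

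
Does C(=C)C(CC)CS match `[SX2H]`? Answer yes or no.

The pattern [SX2H] describes an aliphatic sulfur with two connections, one being H — a thiol.
The molecule carries a thiol (-SH), whose atoms satisfy every constraint of the query, so the pattern matches.

Yes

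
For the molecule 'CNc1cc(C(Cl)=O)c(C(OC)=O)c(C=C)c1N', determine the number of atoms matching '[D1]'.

The query [D1] means: atom with exactly one heavy-atom neighbour (degree 1).
Check the 18 heavy atoms by environment: 1× c (aromatic, D2) → no; 5× c (aromatic, D3) → no; 2× C (D3) → no; 2× O (D1) → match; 1× Cl (D1) → match; 1× N (D2) → no; 3× C (D1) → match; 1× O (D2) → no; 1× C (D2) → no; 1× N (D1) → match.
Summing the matching environments: 2 + 1 + 3 + 1 = 7 matching atoms.

7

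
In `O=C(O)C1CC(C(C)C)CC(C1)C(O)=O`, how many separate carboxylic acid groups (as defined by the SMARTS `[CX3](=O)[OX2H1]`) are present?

[CX3](=O)[OX2H1] is the SMARTS for a carboxylic acid: an sp2 carbon double-bonded to O and single-bonded to an -OH oxygen.
The molecule carries 2 separate instances of a carboxylic acid group (-C(=O)OH) meeting every constraint; each maps to a distinct set of atoms, giving 2 matches.

2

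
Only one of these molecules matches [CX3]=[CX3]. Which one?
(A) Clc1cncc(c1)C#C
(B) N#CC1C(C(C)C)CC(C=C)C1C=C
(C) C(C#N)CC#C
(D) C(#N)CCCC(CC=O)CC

B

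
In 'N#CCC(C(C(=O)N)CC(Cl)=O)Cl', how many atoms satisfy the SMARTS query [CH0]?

3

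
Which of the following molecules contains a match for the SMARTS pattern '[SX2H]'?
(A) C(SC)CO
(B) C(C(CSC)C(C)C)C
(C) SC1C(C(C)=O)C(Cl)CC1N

[SX2H] describes an aliphatic sulfur with two connections, one being H (a thiol).
(A) has a methylthio ether (-SCH3) but the sulfur has H0 (bonded to two carbons), not H1.
(B) has a methylthio ether (-SCH3) but the sulfur has H0 (bonded to two carbons), not H1.
(C) contains a thiol (-SH), which satisfies every atom and bond constraint.
So the answer is (C).

C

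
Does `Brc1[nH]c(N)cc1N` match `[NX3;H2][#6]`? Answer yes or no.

The pattern [NX3;H2][#6] describes a trivalent nitrogen with two H attached to carbon — a primary amine.
The molecule carries a primary amino group (-NH2), whose atoms satisfy every constraint of the query, so the pattern matches.

Yes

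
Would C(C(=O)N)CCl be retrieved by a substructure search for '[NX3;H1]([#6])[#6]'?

No

The pattern [NX3;H1]([#6])[#6] describes a trivalent nitrogen with one H, bonded to two carbons — a secondary amine.
The closest candidate here is a primary amide (-C(=O)NH2), but the -C(=O)NH2 nitrogen has H2, not H1. No other fragment satisfies the full query, so there is no match.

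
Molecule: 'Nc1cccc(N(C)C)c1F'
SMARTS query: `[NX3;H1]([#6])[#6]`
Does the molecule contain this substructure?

No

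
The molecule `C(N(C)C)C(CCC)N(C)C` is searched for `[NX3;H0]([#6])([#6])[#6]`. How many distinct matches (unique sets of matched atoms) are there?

2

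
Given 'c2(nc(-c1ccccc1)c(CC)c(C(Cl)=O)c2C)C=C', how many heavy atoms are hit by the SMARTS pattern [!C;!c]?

3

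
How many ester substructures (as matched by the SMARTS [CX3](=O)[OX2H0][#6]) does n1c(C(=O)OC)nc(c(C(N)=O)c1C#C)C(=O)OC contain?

2

[CX3](=O)[OX2H0][#6] is the SMARTS for an ester: a carbonyl carbon bonded to an oxygen that is itself bonded to carbon (no H on that O).
The molecule carries 2 separate instances of a methyl-ester group (-C(=O)OCH3) meeting every constraint; each maps to a distinct set of atoms, giving 2 matches.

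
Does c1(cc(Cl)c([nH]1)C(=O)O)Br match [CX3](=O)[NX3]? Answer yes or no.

No

The pattern [CX3](=O)[NX3] describes a carbonyl carbon bonded to a trivalent nitrogen — an amide.
The closest candidate here is a carboxylic acid group (-C(=O)OH), but the carbonyl is bonded to O, not to an NX3 nitrogen. No other fragment satisfies the full query, so there is no match.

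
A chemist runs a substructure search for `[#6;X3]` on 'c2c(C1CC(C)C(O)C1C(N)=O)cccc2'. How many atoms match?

7

The query [#6;X3] means: any carbon (aromatic or not) with three total connections.
Check the 16 heavy atoms by environment: 6× C (X4) → no; 1× O (X2) → no; 6× c (aromatic, X3) → match; 1× C (X3) → match; 1× O (X1) → no; 1× N (X3) → no.
Summing the matching environments: 6 + 1 = 7 matching atoms.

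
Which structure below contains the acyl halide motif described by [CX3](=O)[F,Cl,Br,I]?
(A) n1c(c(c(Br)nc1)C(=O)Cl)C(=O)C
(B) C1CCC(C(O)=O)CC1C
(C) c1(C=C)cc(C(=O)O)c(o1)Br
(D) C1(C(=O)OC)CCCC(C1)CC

A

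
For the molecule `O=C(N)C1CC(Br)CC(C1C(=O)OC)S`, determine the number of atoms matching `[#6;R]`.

6

The query [#6;R] means: carbon that is part of a ring.
Check the 15 heavy atoms by environment: 6× C (in 6-ring) → match; 3× C (acyclic) → no; 3× O (acyclic) → no; 1× N (acyclic) → no; 1× S (acyclic) → no; 1× Br (acyclic) → no.
That gives 6 matching atoms.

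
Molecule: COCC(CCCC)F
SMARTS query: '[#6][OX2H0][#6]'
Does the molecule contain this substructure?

Yes

The pattern [#6][OX2H0][#6] describes an aliphatic oxygen bridging two carbons with no H on the oxygen — an ether.
The molecule carries a methoxy ether (-OCH3), whose atoms satisfy every constraint of the query, so the pattern matches.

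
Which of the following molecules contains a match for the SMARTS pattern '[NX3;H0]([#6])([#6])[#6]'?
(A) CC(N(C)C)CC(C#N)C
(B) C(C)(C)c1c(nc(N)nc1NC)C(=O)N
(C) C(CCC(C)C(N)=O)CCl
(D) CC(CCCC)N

A

[NX3;H0]([#6])([#6])[#6] describes a trivalent nitrogen with no H, bonded to three carbons (a tertiary amine).
(A) contains a dimethylamino group (-N(CH3)2), which satisfies every atom and bond constraint.
(B) has a primary amino group (-NH2) but the nitrogen has H2, not H0 with three carbons.
(C) has a primary amide (-C(=O)NH2) but the amide nitrogen has H2 and only one carbon neighbour.
(D) has a primary amino group (-NH2) but the nitrogen has H2, not H0 with three carbons.
So the answer is (A).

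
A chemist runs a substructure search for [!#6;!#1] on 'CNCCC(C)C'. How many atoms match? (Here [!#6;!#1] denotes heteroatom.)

1

The query [!#6;!#1] means: not carbon and not hydrogen — any heteroatom.
Check the 7 heavy atoms by environment: 6× C → no; 1× N → match.
That gives 1 matching atom.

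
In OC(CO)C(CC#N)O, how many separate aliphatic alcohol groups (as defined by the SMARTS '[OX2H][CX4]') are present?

3

[OX2H][CX4] is the SMARTS for an aliphatic alcohol: a hydroxyl oxygen bound to an sp3 (X4) carbon.
The molecule carries 3 separate instances of a hydroxyl group (-OH) meeting every constraint; each maps to a distinct set of atoms, giving 3 matches.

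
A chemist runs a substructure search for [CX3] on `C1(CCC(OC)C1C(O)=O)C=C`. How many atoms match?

3

The query [CX3] means: C with X3: aliphatic carbon with exactly 3 total connections.
Check the 12 heavy atoms by environment: 6× C (X4) → no; 2× O (X2) → no; 3× C (X3) → match; 1× O (X1) → no.
That gives 3 matching atoms.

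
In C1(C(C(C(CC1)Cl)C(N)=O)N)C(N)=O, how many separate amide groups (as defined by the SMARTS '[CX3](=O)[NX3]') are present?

[CX3](=O)[NX3] is the SMARTS for an amide: a carbonyl carbon bonded to a trivalent nitrogen.
The molecule carries 2 separate instances of a primary amide (-C(=O)NH2) meeting every constraint; each maps to a distinct set of atoms, giving 2 matches.

2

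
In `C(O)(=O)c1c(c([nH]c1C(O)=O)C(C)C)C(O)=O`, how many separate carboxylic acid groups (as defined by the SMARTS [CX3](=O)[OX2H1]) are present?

[CX3](=O)[OX2H1] is the SMARTS for a carboxylic acid: an sp2 carbon double-bonded to O and single-bonded to an -OH oxygen.
The molecule carries 3 separate instances of a carboxylic acid group (-C(=O)OH) meeting every constraint; each maps to a distinct set of atoms, giving 3 matches.

3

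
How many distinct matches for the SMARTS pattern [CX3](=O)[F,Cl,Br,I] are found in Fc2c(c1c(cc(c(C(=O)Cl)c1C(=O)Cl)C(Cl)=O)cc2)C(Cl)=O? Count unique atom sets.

4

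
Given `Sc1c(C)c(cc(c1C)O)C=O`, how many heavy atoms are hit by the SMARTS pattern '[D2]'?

The query [D2] means: atom with exactly two heavy-atom neighbours.
Check the 12 heavy atoms by environment: 5× c (aromatic, D3) → no; 1× c (aromatic, D2) → match; 2× C (D1) → no; 2× O (D1) → no; 1× S (D1) → no; 1× C (D2) → match.
Summing the matching environments: 1 + 1 = 2 matching atoms.

2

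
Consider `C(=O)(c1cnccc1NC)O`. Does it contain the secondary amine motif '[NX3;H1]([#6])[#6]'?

The pattern [NX3;H1]([#6])[#6] describes a trivalent nitrogen with one H, bonded to two carbons — a secondary amine.
The molecule carries an N-methylamino group (-NHCH3), whose atoms satisfy every constraint of the query, so the pattern matches.

Yes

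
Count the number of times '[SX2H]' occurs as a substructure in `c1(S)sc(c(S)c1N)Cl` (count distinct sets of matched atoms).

2

[SX2H] is the SMARTS for a thiol: an aliphatic sulfur with two connections, one being H.
The molecule carries 2 separate instances of a thiol (-SH) meeting every constraint; each maps to a distinct set of atoms, giving 2 matches.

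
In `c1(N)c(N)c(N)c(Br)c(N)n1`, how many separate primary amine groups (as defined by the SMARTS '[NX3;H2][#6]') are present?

4

[NX3;H2][#6] is the SMARTS for a primary amine: a trivalent nitrogen with two H attached to carbon.
The molecule carries 4 separate instances of a primary amino group (-NH2) meeting every constraint; each maps to a distinct set of atoms, giving 4 matches.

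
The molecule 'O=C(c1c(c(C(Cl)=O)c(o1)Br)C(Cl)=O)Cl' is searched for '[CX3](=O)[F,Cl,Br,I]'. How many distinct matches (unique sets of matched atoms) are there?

[CX3](=O)[F,Cl,Br,I] is the SMARTS for an acyl halide: a carbonyl carbon bonded to a halogen.
The molecule carries 3 separate instances of an acyl chloride (-C(=O)Cl) meeting every constraint; each maps to a distinct set of atoms, giving 3 matches.

3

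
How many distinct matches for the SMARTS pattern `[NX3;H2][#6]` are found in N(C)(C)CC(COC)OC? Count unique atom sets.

0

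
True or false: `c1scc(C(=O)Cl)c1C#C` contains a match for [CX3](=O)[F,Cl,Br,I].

The pattern [CX3](=O)[F,Cl,Br,I] describes a carbonyl carbon bonded to a halogen — an acyl halide.
The molecule carries an acyl chloride (-C(=O)Cl), whose atoms satisfy every constraint of the query, so the pattern matches.

True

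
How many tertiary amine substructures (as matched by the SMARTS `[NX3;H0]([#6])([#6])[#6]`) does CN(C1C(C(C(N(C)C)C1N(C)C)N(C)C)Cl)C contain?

4

[NX3;H0]([#6])([#6])[#6] is the SMARTS for a tertiary amine: a trivalent nitrogen with no H, bonded to three carbons.
The molecule carries 4 separate instances of a dimethylamino group (-N(CH3)2) meeting every constraint; each maps to a distinct set of atoms, giving 4 matches.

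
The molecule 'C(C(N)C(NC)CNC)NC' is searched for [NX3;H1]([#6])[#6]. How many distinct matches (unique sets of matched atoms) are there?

3

[NX3;H1]([#6])[#6] is the SMARTS for a secondary amine: a trivalent nitrogen with one H, bonded to two carbons.
The molecule carries 3 separate instances of an N-methylamino group (-NHCH3) meeting every constraint; each maps to a distinct set of atoms, giving 3 matches.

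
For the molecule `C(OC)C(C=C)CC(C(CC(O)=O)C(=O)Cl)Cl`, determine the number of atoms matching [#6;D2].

The query [#6;D2] means: any carbon bonded to exactly two heavy atoms.
Check the 17 heavy atoms by environment: 4× C (D2) → match; 5× C (D3) → no; 2× C (D1) → no; 3× O (D1) → no; 1× O (D2) → no; 2× Cl (D1) → no.
That gives 4 matching atoms.

4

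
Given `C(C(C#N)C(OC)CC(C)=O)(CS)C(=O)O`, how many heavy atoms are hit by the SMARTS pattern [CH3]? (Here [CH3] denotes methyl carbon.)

The query [CH3] means: aliphatic carbon with exactly three hydrogens.
Check the 16 heavy atoms by environment: 2× C (H2) → no; 3× C (H1) → no; 3× O (H0) → no; 2× C (H3) → match; 3× C (H0) → no; 1× S (H1) → no; 1× N (H0) → no; 1× O (H1) → no.
That gives 2 matching atoms.

2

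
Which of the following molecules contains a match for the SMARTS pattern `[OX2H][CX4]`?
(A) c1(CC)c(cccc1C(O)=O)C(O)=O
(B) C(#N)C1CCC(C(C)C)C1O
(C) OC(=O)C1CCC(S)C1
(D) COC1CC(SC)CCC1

[OX2H][CX4] describes a hydroxyl oxygen bound to an sp3 (X4) carbon (an aliphatic alcohol).
(A) has a carboxylic acid group (-C(=O)OH) but the -OH is on a CX3 carbonyl carbon, not a CX4 carbon.
(B) contains a hydroxyl group (-OH), which satisfies every atom and bond constraint.
(C) has a carboxylic acid group (-C(=O)OH) but the -OH is on a CX3 carbonyl carbon, not a CX4 carbon.
(D) has a methoxy ether (-OCH3) but the oxygen has H0 (ether), not H1.
So the answer is (B).

B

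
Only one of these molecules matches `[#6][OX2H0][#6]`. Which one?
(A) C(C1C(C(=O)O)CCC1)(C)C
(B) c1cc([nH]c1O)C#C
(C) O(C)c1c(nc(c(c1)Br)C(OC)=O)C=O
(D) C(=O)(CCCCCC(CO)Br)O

C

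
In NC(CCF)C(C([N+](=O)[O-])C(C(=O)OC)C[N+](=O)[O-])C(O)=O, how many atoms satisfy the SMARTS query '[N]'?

The query [N] means: uppercase N matches aliphatic (non-aromatic) nitrogen only.
Check the 22 heavy atoms by environment: 10× C → no; 2× N (charge +1) → match; 2× O (charge -1) → no; 6× O → no; 1× N → match; 1× F → no.
Summing the matching environments: 2 + 1 = 3 matching atoms.

3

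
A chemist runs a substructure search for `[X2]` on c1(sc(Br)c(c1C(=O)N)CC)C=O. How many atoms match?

The query [X2] means: any atom with exactly two total connections (bonds + H).
Check the 13 heavy atoms by environment: 1× s (aromatic, X2) → match; 4× c (aromatic, X3) → no; 2× C (X4) → no; 2× C (X3) → no; 2× O (X1) → no; 1× N (X3) → no; 1× Br (X1) → no.
That gives 1 matching atom.

1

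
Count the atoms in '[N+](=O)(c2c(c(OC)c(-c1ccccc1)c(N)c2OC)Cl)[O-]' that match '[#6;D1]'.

The query [#6;D1] means: carbon bonded to exactly one heavy atom.
Check the 21 heavy atoms by environment: 7× c (aromatic, D3) → no; 1× Cl (D1) → no; 5× c (aromatic, D2) → no; 1× N (D1) → no; 2× O (D2) → no; 2× C (D1) → match; 1× N (charge +1, D3) → no; 1× O (charge -1, D1) → no; 1× O (D1) → no.
That gives 2 matching atoms.

2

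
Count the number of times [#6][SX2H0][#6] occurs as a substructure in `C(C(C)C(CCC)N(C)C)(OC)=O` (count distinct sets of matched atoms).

0

[#6][SX2H0][#6] is the SMARTS for a thioether: an aliphatic sulfur bridging two carbons with no H on the sulfur.
No fragment in the molecule satisfies every constraint, giving 0 matches.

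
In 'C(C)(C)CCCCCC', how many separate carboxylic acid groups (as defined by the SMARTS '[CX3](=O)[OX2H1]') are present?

[CX3](=O)[OX2H1] is the SMARTS for a carboxylic acid: an sp2 carbon double-bonded to O and single-bonded to an -OH oxygen.
No fragment in the molecule satisfies every constraint, giving 0 matches.

0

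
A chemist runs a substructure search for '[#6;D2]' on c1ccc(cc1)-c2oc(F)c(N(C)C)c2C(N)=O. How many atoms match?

5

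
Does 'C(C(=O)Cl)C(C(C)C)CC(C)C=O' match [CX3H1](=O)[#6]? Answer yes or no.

Yes

The pattern [CX3H1](=O)[#6] describes an sp2 carbon with one H, double-bonded to O and single-bonded to carbon — an aldehyde.
The molecule carries an aldehyde (-CHO), whose atoms satisfy every constraint of the query, so the pattern matches.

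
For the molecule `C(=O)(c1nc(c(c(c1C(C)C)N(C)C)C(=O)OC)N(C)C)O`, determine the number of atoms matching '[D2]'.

The query [D2] means: atom with exactly two heavy-atom neighbours.
Check the 22 heavy atoms by environment: 1× n (aromatic, D2) → match; 5× c (aromatic, D3) → no; 3× C (D3) → no; 3× O (D1) → no; 1× O (D2) → match; 7× C (D1) → no; 2× N (D3) → no.
Summing the matching environments: 1 + 1 = 2 matching atoms.

2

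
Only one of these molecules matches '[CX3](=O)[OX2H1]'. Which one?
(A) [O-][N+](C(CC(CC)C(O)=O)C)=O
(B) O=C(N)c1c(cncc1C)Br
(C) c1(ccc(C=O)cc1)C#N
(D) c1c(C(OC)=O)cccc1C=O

[CX3](=O)[OX2H1] describes an sp2 carbon double-bonded to O and single-bonded to an -OH oxygen (a carboxylic acid).
(A) contains a carboxylic acid group (-C(=O)OH), which satisfies every atom and bond constraint.
(B) has a primary amide (-C(=O)NH2) but the carbonyl is bonded to N, not to an -OH oxygen.
(C) has an aldehyde (-CHO) but there is no singly-bonded oxygen on the carbonyl carbon.
(D) has an aldehyde (-CHO) but there is no singly-bonded oxygen on the carbonyl carbon.
So the answer is (A).

A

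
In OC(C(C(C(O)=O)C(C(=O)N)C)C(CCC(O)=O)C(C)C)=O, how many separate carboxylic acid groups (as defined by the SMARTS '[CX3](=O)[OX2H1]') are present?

[CX3](=O)[OX2H1] is the SMARTS for a carboxylic acid: an sp2 carbon double-bonded to O and single-bonded to an -OH oxygen.
The molecule carries 3 separate instances of a carboxylic acid group (-C(=O)OH) meeting every constraint; each maps to a distinct set of atoms, giving 3 matches.

3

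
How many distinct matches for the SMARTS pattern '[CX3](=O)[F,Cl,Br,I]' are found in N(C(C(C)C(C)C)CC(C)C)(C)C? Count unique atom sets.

[CX3](=O)[F,Cl,Br,I] is the SMARTS for an acyl halide: a carbonyl carbon bonded to a halogen.
No fragment in the molecule satisfies every constraint, giving 0 matches.

0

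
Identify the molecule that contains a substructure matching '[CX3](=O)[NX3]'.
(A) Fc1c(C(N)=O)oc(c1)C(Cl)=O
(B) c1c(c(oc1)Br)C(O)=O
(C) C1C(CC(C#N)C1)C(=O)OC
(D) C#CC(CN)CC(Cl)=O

[CX3](=O)[NX3] describes a carbonyl carbon bonded to a trivalent nitrogen (an amide).
(A) contains a primary amide (-C(=O)NH2), which satisfies every atom and bond constraint.
(B) has a carboxylic acid group (-C(=O)OH) but the carbonyl is bonded to O, not to an NX3 nitrogen.
(C) has a nitrile (-C#N) but the nitrile N is NX1 (triple-bonded), not NX3.
(D) has a primary amino group (-NH2) but the -NH2 is not attached to a carbonyl carbon.
So the answer is (A).

A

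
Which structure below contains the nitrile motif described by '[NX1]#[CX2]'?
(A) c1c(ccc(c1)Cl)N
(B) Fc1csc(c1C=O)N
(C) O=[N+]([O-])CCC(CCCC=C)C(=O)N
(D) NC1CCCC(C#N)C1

[NX1]#[CX2] describes a nitrogen triple-bonded to a two-connected carbon (a nitrile).
(A) has a primary amino group (-NH2) but the nitrogen is NX3 (three connections), not NX1 triple-bonded.
(B) has a primary amino group (-NH2) but the nitrogen is NX3 (three connections), not NX1 triple-bonded.
(C) has a nitro group (-[N+](=O)[O-]) but there is no C#N triple bond.
(D) contains a nitrile (-C#N), which satisfies every atom and bond constraint.
So the answer is (D).

D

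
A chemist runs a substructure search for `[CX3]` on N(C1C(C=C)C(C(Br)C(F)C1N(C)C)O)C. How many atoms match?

2

The query [CX3] means: C with X3: aliphatic carbon with exactly 3 total connections.
Check the 16 heavy atoms by environment: 9× C (X4) → no; 1× O (X2) → no; 2× N (X3) → no; 1× Br (X1) → no; 2× C (X3) → match; 1× F (X1) → no.
That gives 2 matching atoms.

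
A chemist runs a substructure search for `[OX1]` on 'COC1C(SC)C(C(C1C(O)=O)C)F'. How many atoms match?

Check the 14 heavy atoms by environment: 8× C (X4) → no; 2× O (X2) → no; 1× S (X2) → no; 1× C (X3) → no; 1× O (X1) → match; 1× F (X1) → no.
That gives 1 matching atom.

1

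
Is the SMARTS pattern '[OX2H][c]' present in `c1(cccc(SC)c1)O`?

Yes

The pattern [OX2H][c] describes a hydroxyl oxygen attached to an aromatic carbon — a phenol.
The molecule carries a hydroxyl group (-OH), whose atoms satisfy every constraint of the query, so the pattern matches.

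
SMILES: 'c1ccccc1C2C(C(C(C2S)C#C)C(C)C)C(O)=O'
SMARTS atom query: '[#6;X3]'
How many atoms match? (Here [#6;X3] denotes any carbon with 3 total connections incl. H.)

7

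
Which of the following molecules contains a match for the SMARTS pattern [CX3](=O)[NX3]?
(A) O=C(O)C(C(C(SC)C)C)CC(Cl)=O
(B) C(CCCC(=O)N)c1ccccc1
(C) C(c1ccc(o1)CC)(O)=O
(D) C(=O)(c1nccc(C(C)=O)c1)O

B

[CX3](=O)[NX3] describes a carbonyl carbon bonded to a trivalent nitrogen (an amide).
(A) has a carboxylic acid group (-C(=O)OH) but the carbonyl is bonded to O, not to an NX3 nitrogen.
(B) contains a primary amide (-C(=O)NH2), which satisfies every atom and bond constraint.
(C) has a carboxylic acid group (-C(=O)OH) but the carbonyl is bonded to O, not to an NX3 nitrogen.
(D) has a carboxylic acid group (-C(=O)OH) but the carbonyl is bonded to O, not to an NX3 nitrogen.
So the answer is (B).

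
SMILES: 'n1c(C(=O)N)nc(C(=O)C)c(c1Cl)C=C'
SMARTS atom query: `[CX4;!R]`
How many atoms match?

The query [CX4;!R] means: aliphatic carbon with four total connections, not in a ring.
Check the 15 heavy atoms by environment: 2× n (aromatic, X2, in 6-ring) → no; 4× c (aromatic, X3, in 6-ring) → no; 1× Cl (X1, acyclic) → no; 4× C (X3, acyclic) → no; 2× O (X1, acyclic) → no; 1× C (X4, acyclic) → match; 1× N (X3, acyclic) → no.
That gives 1 matching atom.

1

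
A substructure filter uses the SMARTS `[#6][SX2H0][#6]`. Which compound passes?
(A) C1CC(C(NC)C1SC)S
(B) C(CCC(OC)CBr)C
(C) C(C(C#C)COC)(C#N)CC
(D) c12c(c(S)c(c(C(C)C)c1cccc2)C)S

A

[#6][SX2H0][#6] describes an aliphatic sulfur bridging two carbons with no H on the sulfur (a thioether).
(A) contains a methylthio ether (-SCH3), which satisfies every atom and bond constraint.
(B) has a methoxy ether (-OCH3) but the bridging atom is O, not S.
(C) has a methoxy ether (-OCH3) but the bridging atom is O, not S.
(D) has a thiol (-SH) but the sulfur has H1, not H0 bridging two carbons.
So the answer is (A).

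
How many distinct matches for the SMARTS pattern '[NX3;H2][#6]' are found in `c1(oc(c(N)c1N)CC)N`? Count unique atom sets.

[NX3;H2][#6] is the SMARTS for a primary amine: a trivalent nitrogen with two H attached to carbon.
The molecule carries 3 separate instances of a primary amino group (-NH2) meeting every constraint; each maps to a distinct set of atoms, giving 3 matches.

3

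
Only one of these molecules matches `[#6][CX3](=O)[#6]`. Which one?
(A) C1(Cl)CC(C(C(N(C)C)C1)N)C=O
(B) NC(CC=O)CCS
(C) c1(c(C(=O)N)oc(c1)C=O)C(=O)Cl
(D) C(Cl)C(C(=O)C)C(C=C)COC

[#6][CX3](=O)[#6] describes a carbonyl carbon (no H) flanked by two carbons (a ketone).
(A) has an aldehyde (-CHO) but the carbonyl carbon has H1, so it is not flanked by two carbons.
(B) has an aldehyde (-CHO) but the carbonyl carbon has H1, so it is not flanked by two carbons.
(C) has an aldehyde (-CHO) but the carbonyl carbon has H1, so it is not flanked by two carbons.
(D) contains an acetyl/ketone group (-C(=O)CH3), which satisfies every atom and bond constraint.
So the answer is (D).

D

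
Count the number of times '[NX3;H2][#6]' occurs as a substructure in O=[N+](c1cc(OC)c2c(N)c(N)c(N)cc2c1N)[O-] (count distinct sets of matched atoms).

[NX3;H2][#6] is the SMARTS for a primary amine: a trivalent nitrogen with two H attached to carbon.
The molecule carries 4 separate instances of a primary amino group (-NH2) meeting every constraint; each maps to a distinct set of atoms, giving 4 matches.

4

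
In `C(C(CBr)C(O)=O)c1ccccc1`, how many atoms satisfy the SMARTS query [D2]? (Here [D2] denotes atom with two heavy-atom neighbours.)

7

Check the 13 heavy atoms by environment: 2× C (D2) → match; 2× C (D3) → no; 1× c (aromatic, D3) → no; 5× c (aromatic, D2) → match; 1× Br (D1) → no; 2× O (D1) → no.
Summing the matching environments: 2 + 5 = 7 matching atoms.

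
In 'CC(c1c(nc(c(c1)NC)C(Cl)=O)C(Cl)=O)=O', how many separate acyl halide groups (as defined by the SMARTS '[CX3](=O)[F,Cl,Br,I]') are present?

[CX3](=O)[F,Cl,Br,I] is the SMARTS for an acyl halide: a carbonyl carbon bonded to a halogen.
The molecule carries 2 separate instances of an acyl chloride (-C(=O)Cl) meeting every constraint; each maps to a distinct set of atoms, giving 2 matches.

2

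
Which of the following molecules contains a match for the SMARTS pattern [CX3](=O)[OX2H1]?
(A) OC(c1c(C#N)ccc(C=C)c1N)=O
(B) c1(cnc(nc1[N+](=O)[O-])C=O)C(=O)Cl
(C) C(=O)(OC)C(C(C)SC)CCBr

[CX3](=O)[OX2H1] describes an sp2 carbon double-bonded to O and single-bonded to an -OH oxygen (a carboxylic acid).
(A) contains a carboxylic acid group (-C(=O)OH), which satisfies every atom and bond constraint.
(B) has an acyl chloride (-C(=O)Cl) but the carbonyl is bonded to Cl, not to an -OH oxygen.
(C) has a methyl-ester group (-C(=O)OCH3) but the singly-bonded O has no H (OX2H0, not OX2H1).
So the answer is (A).

A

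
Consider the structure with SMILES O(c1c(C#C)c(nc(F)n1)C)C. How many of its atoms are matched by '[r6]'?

6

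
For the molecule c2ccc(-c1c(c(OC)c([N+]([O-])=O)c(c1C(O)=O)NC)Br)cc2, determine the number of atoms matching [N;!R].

2

The query [N;!R] means: aliphatic nitrogen not in a ring.
Check the 23 heavy atoms by environment: 12× c (aromatic, in 6-ring) → no; 4× O (acyclic) → no; 3× C (acyclic) → no; 1× N (acyclic) → match; 1× Br (acyclic) → no; 1× N (charge +1, acyclic) → match; 1× O (charge -1, acyclic) → no.
Summing the matching environments: 1 + 1 = 2 matching atoms.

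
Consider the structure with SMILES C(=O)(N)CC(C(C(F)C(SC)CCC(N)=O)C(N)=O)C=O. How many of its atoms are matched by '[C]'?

12

The query [C] means: uppercase C matches aliphatic (non-aromatic) carbon only.
Check the 21 heavy atoms by environment: 12× C → match; 1× S → no; 4× O → no; 3× N → no; 1× F → no.
That gives 12 matching atoms.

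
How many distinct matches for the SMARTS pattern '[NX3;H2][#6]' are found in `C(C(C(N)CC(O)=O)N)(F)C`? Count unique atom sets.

2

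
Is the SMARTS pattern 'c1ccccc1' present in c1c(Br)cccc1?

The pattern c1ccccc1 describes six aromatic carbons in a ring — a benzene ring.
The required atom environment is present in the molecule, so the pattern matches.

Yes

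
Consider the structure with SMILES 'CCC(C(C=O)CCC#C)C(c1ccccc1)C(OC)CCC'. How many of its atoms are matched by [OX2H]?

0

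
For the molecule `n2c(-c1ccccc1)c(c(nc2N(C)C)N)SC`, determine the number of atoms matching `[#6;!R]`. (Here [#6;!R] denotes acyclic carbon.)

3

The query [#6;!R] means: carbon not in any ring.
Check the 18 heavy atoms by environment: 2× n (aromatic, in 6-ring) → no; 10× c (aromatic, in 6-ring) → no; 1× S (acyclic) → no; 3× C (acyclic) → match; 2× N (acyclic) → no.
That gives 3 matching atoms.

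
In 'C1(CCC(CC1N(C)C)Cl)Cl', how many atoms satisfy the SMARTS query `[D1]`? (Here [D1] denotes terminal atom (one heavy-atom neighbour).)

4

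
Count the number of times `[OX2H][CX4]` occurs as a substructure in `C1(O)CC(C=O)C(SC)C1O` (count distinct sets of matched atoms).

2

[OX2H][CX4] is the SMARTS for an aliphatic alcohol: a hydroxyl oxygen bound to an sp3 (X4) carbon.
The molecule carries 2 separate instances of a hydroxyl group (-OH) meeting every constraint; each maps to a distinct set of atoms, giving 2 matches.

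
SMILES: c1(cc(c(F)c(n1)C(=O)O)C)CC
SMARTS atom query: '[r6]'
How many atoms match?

The query [r6] means: r6 matches atoms in a six-membered ring.
Check the 13 heavy atoms by environment: 1× n (aromatic, in 6-ring) → match; 5× c (aromatic, in 6-ring) → match; 4× C (acyclic) → no; 1× F (acyclic) → no; 2× O (acyclic) → no.
Summing the matching environments: 1 + 5 = 6 matching atoms.

6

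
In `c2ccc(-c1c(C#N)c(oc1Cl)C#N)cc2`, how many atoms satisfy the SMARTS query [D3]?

5

Check the 16 heavy atoms by environment: 1× o (aromatic, D2) → no; 5× c (aromatic, D3) → match; 2× C (D2) → no; 2× N (D1) → no; 1× Cl (D1) → no; 5× c (aromatic, D2) → no.
That gives 5 matching atoms.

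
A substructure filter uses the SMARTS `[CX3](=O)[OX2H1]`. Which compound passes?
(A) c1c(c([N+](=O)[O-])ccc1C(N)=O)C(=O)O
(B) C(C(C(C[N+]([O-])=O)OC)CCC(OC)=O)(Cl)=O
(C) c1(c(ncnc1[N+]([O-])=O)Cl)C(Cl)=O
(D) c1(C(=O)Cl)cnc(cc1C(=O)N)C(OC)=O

[CX3](=O)[OX2H1] describes an sp2 carbon double-bonded to O and single-bonded to an -OH oxygen (a carboxylic acid).
(A) contains a carboxylic acid group (-C(=O)OH), which satisfies every atom and bond constraint.
(B) has a methyl-ester group (-C(=O)OCH3) but the singly-bonded O has no H (OX2H0, not OX2H1).
(C) has an acyl chloride (-C(=O)Cl) but the carbonyl is bonded to Cl, not to an -OH oxygen.
(D) has a primary amide (-C(=O)NH2) but the carbonyl is bonded to N, not to an -OH oxygen.
So the answer is (A).

A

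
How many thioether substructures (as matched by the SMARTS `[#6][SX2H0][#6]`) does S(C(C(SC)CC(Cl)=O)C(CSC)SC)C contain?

[#6][SX2H0][#6] is the SMARTS for a thioether: an aliphatic sulfur bridging two carbons with no H on the sulfur.
The molecule carries 4 separate instances of a methylthio ether (-SCH3) meeting every constraint; each maps to a distinct set of atoms, giving 4 matches.

4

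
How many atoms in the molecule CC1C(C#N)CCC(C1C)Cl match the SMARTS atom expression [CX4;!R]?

2

The query [CX4;!R] means: aliphatic carbon with four total connections, not in a ring.
Check the 11 heavy atoms by environment: 6× C (X4, in 6-ring) → no; 1× C (X2, acyclic) → no; 1× N (X1, acyclic) → no; 2× C (X4, acyclic) → match; 1× Cl (X1, acyclic) → no.
That gives 2 matching atoms.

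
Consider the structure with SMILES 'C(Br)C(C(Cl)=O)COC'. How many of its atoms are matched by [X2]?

1

The query [X2] means: any atom with exactly two total connections (bonds + H).
Check the 9 heavy atoms by environment: 4× C (X4) → no; 1× C (X3) → no; 1× O (X1) → no; 1× Cl (X1) → no; 1× O (X2) → match; 1× Br (X1) → no.
That gives 1 matching atom.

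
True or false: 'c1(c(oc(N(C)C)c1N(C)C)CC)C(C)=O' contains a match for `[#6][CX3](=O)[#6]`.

True

The pattern [#6][CX3](=O)[#6] describes a carbonyl carbon (no H) flanked by two carbons — a ketone.
The molecule carries an acetyl/ketone group (-C(=O)CH3), whose atoms satisfy every constraint of the query, so the pattern matches.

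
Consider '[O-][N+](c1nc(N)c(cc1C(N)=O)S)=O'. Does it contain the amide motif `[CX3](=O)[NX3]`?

Yes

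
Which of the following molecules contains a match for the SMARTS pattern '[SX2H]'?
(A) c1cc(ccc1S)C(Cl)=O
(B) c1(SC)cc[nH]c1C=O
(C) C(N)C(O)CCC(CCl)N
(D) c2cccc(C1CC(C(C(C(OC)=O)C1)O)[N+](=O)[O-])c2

A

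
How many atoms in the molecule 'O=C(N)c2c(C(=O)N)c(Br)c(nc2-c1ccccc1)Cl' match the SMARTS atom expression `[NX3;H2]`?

Check the 20 heavy atoms by environment: 1× n (aromatic, H0, X2) → no; 6× c (aromatic, H0, X3) → no; 5× c (aromatic, H1, X3) → no; 1× Cl (H0, X1) → no; 1× Br (H0, X1) → no; 2× C (H0, X3) → no; 2× O (H0, X1) → no; 2× N (H2, X3) → match.
That gives 2 matching atoms.

2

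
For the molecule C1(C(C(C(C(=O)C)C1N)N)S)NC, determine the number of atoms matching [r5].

5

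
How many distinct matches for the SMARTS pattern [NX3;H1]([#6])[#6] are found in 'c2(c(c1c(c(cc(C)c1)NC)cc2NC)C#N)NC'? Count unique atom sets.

3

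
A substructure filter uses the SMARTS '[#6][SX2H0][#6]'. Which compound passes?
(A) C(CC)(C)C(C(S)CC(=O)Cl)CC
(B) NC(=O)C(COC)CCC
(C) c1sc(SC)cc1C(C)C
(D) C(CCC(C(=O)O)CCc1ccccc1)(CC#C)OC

[#6][SX2H0][#6] describes an aliphatic sulfur bridging two carbons with no H on the sulfur (a thioether).
(A) has a thiol (-SH) but the sulfur has H1, not H0 bridging two carbons.
(B) has a methoxy ether (-OCH3) but the bridging atom is O, not S.
(C) contains a methylthio ether (-SCH3), which satisfies every atom and bond constraint.
(D) has a methoxy ether (-OCH3) but the bridging atom is O, not S.
So the answer is (C).

C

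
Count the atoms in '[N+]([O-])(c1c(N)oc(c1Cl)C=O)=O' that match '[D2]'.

2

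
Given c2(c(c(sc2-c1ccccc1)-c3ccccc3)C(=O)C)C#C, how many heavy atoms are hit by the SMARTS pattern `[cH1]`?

10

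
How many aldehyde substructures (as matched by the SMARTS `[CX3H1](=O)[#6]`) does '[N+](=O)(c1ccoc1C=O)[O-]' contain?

1

[CX3H1](=O)[#6] is the SMARTS for an aldehyde: an sp2 carbon with one H, double-bonded to O and single-bonded to carbon.
Exactly one fragment in the molecule meets all constraints, giving 1 match.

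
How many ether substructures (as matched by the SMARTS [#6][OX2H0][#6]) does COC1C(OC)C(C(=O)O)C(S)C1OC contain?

[#6][OX2H0][#6] is the SMARTS for an ether: an aliphatic oxygen bridging two carbons with no H on the oxygen.
The molecule carries 3 separate instances of a methoxy ether (-OCH3) meeting every constraint; each maps to a distinct set of atoms, giving 3 matches.

3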